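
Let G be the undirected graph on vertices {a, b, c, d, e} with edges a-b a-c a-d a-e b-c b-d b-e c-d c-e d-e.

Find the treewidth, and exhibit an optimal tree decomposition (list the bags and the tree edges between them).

A single bag containing all 5 vertices is trivially a valid decomposition of width 4. Conversely, {a, b, c, d, e} is a clique of size 5, and the vertices of any clique must share a bag in every tree decomposition; so some bag has ≥ 5 vertices and tw(G) ≥ 4. The upper and lower bounds meet at 4, so that is the treewidth.

Treewidth 4.
One optimal decomposition is:
Bags: B1 = {a, b, c, d, e}
Tree: (single bag)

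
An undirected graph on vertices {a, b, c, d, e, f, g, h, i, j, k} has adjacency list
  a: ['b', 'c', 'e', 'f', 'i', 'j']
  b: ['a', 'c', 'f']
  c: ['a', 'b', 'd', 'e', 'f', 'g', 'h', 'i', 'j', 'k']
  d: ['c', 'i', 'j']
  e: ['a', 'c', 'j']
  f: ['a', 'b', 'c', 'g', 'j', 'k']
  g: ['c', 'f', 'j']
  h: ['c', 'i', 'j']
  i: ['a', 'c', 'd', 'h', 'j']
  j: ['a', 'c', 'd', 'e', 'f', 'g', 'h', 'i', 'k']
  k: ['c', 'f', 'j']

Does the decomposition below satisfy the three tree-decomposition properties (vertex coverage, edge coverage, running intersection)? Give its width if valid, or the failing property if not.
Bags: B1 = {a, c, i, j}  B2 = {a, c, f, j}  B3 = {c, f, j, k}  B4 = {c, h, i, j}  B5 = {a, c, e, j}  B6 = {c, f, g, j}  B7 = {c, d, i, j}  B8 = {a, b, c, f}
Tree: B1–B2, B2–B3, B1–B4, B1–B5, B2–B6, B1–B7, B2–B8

Yes; width 3.

Vertex coverage: the bags together contain {a, b, c, d, e, f, g, h, i, j, k}, the full vertex set. Edge coverage: each edge of G has both endpoints in at least one bag. Running intersection: for every vertex, the bags containing it form a connected subtree. All three properties hold, so this is a valid tree decomposition of width max|bag| − 1 = 3, and hence tw(G) ≤ 3.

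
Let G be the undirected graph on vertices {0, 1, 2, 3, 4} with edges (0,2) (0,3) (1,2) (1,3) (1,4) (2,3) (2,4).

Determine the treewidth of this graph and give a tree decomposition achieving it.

Treewidth 2.
One such decomposition:
Bags: B1 = {1, 2, 4}  B2 = {1, 2, 3}  B3 = {0, 2, 3}
Tree: B1–B2, B2–B3

The largest bag has 3 vertices, giving width 2; this decomposition certifies tw(G) ≤ 2. Conversely, {0, 2, 3} is a clique of size 3, and the vertices of any clique must share a bag in every tree decomposition; so some bag has ≥ 3 vertices and tw(G) ≥ 2. Therefore the treewidth is 2.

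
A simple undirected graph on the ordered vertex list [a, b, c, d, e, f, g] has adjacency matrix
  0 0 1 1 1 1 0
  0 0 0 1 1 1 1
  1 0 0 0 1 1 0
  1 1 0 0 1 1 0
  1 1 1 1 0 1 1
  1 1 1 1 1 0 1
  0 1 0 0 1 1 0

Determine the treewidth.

A width-3 tree decomposition is:
Bags: B1 = {b, d, e, f}  B2 = {a, d, e, f}  B3 = {a, c, e, f}  B4 = {b, e, f, g}
Tree: B1–B2, B2–B3, B1–B4
The largest bag has 4 vertices, giving width 3; this decomposition certifies tw(G) ≤ 3. Conversely, {a, d, e, f} is a clique of size 4, and the vertices of any clique must share a bag in every tree decomposition; so some bag has ≥ 4 vertices and tw(G) ≥ 3. Combining the bounds, tw(G) = 3.

3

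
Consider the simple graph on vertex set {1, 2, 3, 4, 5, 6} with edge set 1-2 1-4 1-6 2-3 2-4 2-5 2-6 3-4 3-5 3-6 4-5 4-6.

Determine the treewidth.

A width-3 tree decomposition is:
Bags: B1 = {1, 2, 4, 6}  B2 = {2, 3, 4, 6}  B3 = {2, 3, 4, 5}
Tree: B1–B2, B2–B3
Every bag has size at most 4, so the width is 4 − 1 = 3 and tw(G) ≤ 3. On the other hand G contains the 4-clique {1, 2, 4, 6}. A clique must lie in a single bag of any decomposition, so no decomposition can have width below 3. Combining the bounds, tw(G) = 3.

3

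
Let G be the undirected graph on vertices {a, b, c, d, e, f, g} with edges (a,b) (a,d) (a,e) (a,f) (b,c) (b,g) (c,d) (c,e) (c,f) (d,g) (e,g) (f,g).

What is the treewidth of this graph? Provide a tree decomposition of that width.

Each bag holds 4 vertices, so the decomposition has width 3, which upper-bounds the treewidth. For the lower bound: the 4 vertex sets {f,g}, {b,c}, {a}, {e} are disjoint, each induces a connected subgraph, and every pair is joined by at least one edge of G. Contracting each set to a single vertex therefore yields K_{4} as a minor, and since treewidth is minor-monotone, tw(G) ≥ tw(K_{4}) = 3. Therefore the treewidth is 3.

Treewidth 3.
One such decomposition:
Bags: B1 = {a, c, f, g}  B2 = {a, b, c, g}  B3 = {a, c, e, g}  B4 = {a, c, d, g}
Tree: B1–B2, B2–B3, B3–B4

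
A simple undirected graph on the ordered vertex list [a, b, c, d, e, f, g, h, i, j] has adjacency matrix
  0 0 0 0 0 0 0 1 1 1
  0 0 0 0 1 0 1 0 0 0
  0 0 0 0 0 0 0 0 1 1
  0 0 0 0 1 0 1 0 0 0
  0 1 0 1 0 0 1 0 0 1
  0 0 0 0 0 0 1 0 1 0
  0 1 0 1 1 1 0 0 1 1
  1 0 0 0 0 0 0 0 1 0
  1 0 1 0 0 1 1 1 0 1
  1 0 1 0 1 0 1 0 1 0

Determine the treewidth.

2

A width-2 tree decomposition is:
Bags: B1 = {a, h, i}  B2 = {a, i, j}  B3 = {g, i, j}  B4 = {c, i, j}  B5 = {e, g, j}  B6 = {d, e, g}  B7 = {f, g, i}  B8 = {b, e, g}
Tree: B1–B2, B2–B3, B2–B4, B3–B5, B5–B6, B3–B7, B6–B8
The largest bag has 3 vertices, giving width 2; this decomposition certifies tw(G) ≤ 2. For the lower bound, the 3 vertices {e, g, j} are pairwise adjacent, and any tree decomposition puts a clique entirely inside one bag — forcing width ≥ 2. Therefore the treewidth is 2.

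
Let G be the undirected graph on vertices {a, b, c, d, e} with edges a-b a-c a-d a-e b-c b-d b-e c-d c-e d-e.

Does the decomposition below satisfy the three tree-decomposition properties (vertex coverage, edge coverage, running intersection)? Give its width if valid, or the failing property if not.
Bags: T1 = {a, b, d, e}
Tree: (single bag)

No — vertex c appears in no bag.

A tree decomposition must satisfy three properties: every vertex lies in some bag; for every edge, both endpoints lie together in some bag; and for every vertex, the bags containing it form a connected subtree. Here vertex c appears in no bag, so the decomposition is invalid.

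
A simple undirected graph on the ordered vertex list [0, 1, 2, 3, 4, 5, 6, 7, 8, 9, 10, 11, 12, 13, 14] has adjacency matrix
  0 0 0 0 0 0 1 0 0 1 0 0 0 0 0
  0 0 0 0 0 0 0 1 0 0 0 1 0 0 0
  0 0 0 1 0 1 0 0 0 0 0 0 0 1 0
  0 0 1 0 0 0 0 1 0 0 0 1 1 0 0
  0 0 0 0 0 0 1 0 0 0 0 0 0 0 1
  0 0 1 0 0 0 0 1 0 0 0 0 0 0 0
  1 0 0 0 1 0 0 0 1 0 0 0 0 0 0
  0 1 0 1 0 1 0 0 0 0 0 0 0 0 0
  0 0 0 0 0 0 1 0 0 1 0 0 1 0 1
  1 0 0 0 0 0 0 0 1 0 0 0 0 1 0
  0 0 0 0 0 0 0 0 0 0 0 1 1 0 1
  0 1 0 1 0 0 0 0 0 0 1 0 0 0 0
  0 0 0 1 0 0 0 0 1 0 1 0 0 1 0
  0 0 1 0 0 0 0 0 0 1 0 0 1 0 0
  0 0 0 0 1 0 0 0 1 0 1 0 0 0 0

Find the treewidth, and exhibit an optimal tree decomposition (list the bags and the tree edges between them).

The largest bag has 4 vertices, giving width 3; this decomposition certifies tw(G) ≤ 3. For the lower bound: the 4 vertex sets {1,5,7}, {11}, {3}, {2,10,12,13} are disjoint, each induces a connected subgraph, and every pair is joined by at least one edge of G. Contracting each set to a single vertex therefore yields K_{4} as a minor, and since treewidth is minor-monotone, tw(G) ≥ tw(K_{4}) = 3. Combining the bounds, tw(G) = 3.

Treewidth 3.
Bags: B1 = {1, 5, 7, 11}  B2 = {3, 5, 7, 11}  B3 = {2, 3, 5, 11}  B4 = {2, 3, 10, 11}  B5 = {2, 3, 10, 12}  B6 = {2, 10, 12, 13}  B7 = {10, 12, 13, 14}  B8 = {8, 12, 13, 14}  B9 = {8, 9, 13, 14}  B10 = {4, 8, 9, 14}  B11 = {4, 6, 8, 9}  B12 = {0, 4, 6, 9}
Tree: B1–B2, B2–B3, B3–B4, B4–B5, B5–B6, B6–B7, B7–B8, B8–B9, B9–B10, B10–B11, B11–B12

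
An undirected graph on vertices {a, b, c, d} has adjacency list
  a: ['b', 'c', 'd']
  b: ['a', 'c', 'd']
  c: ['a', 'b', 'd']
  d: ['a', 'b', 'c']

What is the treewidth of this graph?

A width-3 tree decomposition is:
Bags: B1 = {a, b, c, d}
Tree: (single bag)
A single bag containing all 4 vertices is trivially a valid decomposition of width 3. On the other hand G contains the 4-clique {a, b, c, d}. A clique must lie in a single bag of any decomposition, so no decomposition can have width below 3. The upper and lower bounds meet at 3, so that is the treewidth.

3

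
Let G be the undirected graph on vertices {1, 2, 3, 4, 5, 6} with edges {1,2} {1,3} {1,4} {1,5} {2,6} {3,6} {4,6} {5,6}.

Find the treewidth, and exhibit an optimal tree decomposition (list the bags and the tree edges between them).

The largest bag has 3 vertices, giving width 2; this decomposition certifies tw(G) ≤ 2. Since 6–3–1–5–6 is a cycle in G, G is not acyclic. Forests are exactly the graphs of treewidth ≤ 1, so tw(G) ≥ 2. Combining the bounds, tw(G) = 2.

Treewidth 2.
Bags: B1 = {1, 3, 6}  B2 = {1, 5, 6}  B3 = {1, 4, 6}  B4 = {1, 2, 6}
Tree: B1–B2, B2–B3, B3–B4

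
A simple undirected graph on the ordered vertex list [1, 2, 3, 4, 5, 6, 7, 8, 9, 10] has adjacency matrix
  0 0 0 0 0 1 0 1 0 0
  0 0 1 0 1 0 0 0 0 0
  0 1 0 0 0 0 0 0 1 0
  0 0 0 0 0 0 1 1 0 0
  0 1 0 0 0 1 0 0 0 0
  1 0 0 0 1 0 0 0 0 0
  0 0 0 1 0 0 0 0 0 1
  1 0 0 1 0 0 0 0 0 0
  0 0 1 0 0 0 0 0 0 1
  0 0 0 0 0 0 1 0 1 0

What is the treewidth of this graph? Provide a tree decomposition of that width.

Treewidth 2.
Bags: B1 = {2, 3, 9}  B2 = {2, 5, 9}  B3 = {5, 6, 9}  B4 = {1, 6, 9}  B5 = {1, 8, 9}  B6 = {4, 8, 9}  B7 = {4, 7, 9}  B8 = {7, 9, 10}
Tree: B1–B2, B2–B3, B3–B4, B4–B5, B5–B6, B6–B7, B7–B8

Every bag has size at most 3, so the width is 3 − 1 = 2 and tw(G) ≤ 2. For the lower bound, G contains the cycle 9–3–2–5–6–1–8–4–7–10–9, so G is not a forest; only forests have treewidth ≤ 1, hence tw(G) ≥ 2. The upper and lower bounds meet at 2, so that is the treewidth.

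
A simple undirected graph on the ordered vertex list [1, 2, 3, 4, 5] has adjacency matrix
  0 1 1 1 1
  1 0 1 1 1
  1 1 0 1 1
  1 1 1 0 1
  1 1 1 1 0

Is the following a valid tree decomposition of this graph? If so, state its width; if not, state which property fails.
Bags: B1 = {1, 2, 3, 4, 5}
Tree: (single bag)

Every vertex of G appears in some bag (union = {1, 2, 3, 4, 5}); every edge is covered by a bag; and for each vertex v the set of bags containing v is connected in the bag tree. The decomposition is therefore valid. The largest bag has 5 vertices, so the width is 4.

Yes; width 4.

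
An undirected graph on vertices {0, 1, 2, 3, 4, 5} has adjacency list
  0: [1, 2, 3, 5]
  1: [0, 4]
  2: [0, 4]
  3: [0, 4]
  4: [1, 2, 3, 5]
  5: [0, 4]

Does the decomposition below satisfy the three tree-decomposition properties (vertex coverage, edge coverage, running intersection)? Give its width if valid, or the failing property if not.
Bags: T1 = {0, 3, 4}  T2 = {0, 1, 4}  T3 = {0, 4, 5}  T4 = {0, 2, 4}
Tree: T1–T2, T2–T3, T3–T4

Yes; width 2.

Checking the three conditions: (i) the bags cover all of {0, 1, 2, 3, 4, 5}; (ii) for each edge, some bag contains both endpoints; (iii) the bags containing any fixed vertex form a subtree. All hold, so the decomposition is valid with width 3 − 1 = 2.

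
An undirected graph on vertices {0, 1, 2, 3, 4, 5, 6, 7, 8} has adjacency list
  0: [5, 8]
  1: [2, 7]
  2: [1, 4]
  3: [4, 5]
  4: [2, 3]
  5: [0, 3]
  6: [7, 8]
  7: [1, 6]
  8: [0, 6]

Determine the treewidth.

2

A width-2 tree decomposition is:
Bags: B1 = {3, 4, 5}  B2 = {2, 4, 5}  B3 = {1, 2, 5}  B4 = {1, 5, 7}  B5 = {5, 6, 7}  B6 = {5, 6, 8}  B7 = {0, 5, 8}
Tree: B1–B2, B2–B3, B3–B4, B4–B5, B5–B6, B6–B7
Every bag has size at most 3, so the width is 3 − 1 = 2 and tw(G) ≤ 2. The edges 5–3–4–2–1–7–6–8–0–5 form a cycle, so G is not a tree and its treewidth is at least 2. Combining the bounds, tw(G) = 2.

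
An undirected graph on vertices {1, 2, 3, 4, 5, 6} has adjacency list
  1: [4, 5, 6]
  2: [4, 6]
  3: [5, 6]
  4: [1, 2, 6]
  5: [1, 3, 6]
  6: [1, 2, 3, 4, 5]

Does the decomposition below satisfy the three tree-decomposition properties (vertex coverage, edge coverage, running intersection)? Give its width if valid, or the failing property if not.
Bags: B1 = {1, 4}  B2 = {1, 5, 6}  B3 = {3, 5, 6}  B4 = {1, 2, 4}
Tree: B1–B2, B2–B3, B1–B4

A tree decomposition must satisfy three properties: every vertex lies in some bag; for every edge, both endpoints lie together in some bag; and for every vertex, the bags containing it form a connected subtree. Here edge (6,4) lies in no bag, so the decomposition is invalid.

No — edge (6,4) lies in no bag.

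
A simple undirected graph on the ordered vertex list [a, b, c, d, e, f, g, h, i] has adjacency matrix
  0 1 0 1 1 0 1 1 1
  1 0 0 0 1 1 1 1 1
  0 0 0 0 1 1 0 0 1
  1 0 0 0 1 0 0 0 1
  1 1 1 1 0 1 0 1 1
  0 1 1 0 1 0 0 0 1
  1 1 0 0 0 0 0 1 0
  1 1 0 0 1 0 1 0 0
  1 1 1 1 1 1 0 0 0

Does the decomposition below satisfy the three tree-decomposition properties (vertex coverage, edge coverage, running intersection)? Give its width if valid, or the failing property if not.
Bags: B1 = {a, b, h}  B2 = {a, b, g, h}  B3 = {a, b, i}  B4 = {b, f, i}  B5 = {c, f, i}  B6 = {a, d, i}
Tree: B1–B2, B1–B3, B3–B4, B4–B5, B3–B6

A tree decomposition must satisfy three properties: every vertex lies in some bag; for every edge, both endpoints lie together in some bag; and for every vertex, the bags containing it form a connected subtree. Here vertex e appears in no bag, so the decomposition is invalid.

No — vertex e appears in no bag.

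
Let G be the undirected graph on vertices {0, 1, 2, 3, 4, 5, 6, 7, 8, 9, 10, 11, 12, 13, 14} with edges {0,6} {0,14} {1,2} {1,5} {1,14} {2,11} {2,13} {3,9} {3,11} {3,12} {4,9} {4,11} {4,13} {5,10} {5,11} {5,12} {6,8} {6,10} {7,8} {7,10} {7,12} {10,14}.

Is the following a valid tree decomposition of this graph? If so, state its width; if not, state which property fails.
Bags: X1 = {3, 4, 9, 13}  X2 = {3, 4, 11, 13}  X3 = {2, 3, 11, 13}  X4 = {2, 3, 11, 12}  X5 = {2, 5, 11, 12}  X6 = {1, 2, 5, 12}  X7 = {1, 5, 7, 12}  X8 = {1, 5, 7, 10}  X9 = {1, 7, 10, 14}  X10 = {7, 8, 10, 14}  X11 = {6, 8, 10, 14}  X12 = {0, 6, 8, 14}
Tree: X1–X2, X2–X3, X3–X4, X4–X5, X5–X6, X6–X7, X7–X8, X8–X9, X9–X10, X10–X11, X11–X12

Checking the three conditions: (i) the bags cover all of {0, 1, 2, 3, 4, 5, 6, 7, 8, 9, 10, 11, 12, 13, 14}; (ii) for each edge, some bag contains both endpoints; (iii) the bags containing any fixed vertex form a subtree. All hold, so the decomposition is valid with width 4 − 1 = 3.

Yes; width 3.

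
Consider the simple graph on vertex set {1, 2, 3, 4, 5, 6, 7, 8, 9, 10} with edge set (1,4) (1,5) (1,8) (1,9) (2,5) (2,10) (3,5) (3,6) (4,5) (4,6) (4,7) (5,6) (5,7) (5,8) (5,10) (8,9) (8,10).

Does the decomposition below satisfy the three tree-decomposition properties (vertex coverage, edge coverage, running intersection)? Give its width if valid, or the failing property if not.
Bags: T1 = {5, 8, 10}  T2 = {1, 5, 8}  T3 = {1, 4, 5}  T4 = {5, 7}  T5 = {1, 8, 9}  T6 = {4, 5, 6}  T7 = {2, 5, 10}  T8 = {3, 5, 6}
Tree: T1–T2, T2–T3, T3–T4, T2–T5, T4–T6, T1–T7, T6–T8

A tree decomposition must satisfy three properties: every vertex lies in some bag; for every edge, both endpoints lie together in some bag; and for every vertex, the bags containing it form a connected subtree. Here edge (4,7) lies in no bag, so the decomposition is invalid.

No — edge (4,7) lies in no bag.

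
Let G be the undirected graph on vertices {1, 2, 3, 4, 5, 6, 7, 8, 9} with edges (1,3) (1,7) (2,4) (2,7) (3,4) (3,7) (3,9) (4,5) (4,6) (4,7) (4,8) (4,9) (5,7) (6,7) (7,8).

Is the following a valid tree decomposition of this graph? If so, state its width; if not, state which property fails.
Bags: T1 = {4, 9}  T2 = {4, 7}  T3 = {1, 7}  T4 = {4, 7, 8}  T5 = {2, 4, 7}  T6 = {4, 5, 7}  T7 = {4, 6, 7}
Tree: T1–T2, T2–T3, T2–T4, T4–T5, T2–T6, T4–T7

A tree decomposition must satisfy three properties: every vertex lies in some bag; for every edge, both endpoints lie together in some bag; and for every vertex, the bags containing it form a connected subtree. Here vertex 3 appears in no bag, so the decomposition is invalid.

No — vertex 3 appears in no bag.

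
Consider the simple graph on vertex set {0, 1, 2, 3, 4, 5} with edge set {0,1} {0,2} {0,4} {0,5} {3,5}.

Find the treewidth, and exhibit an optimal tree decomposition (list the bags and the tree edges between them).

Treewidth 1.
One such decomposition:
Bags: B1 = {0, 5}  B2 = {0, 2}  B3 = {0, 4}  B4 = {0, 1}  B5 = {3, 5}
Tree: B1–B2, B2–B3, B2–B4, B1–B5

Each bag holds 2 vertices, so the decomposition has width 1, which upper-bounds the treewidth. G has an edge, so its treewidth is at least 1. Therefore the treewidth is 1.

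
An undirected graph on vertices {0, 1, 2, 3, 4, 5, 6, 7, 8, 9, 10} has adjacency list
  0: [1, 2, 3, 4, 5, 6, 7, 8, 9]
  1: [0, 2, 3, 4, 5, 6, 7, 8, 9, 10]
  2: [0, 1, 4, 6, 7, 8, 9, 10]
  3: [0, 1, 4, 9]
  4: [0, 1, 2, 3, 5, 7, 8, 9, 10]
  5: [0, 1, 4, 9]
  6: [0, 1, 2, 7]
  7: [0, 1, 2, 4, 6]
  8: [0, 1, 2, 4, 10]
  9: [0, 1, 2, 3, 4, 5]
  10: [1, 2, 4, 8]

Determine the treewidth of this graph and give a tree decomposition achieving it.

Every bag has size at most 5, so the width is 5 − 1 = 4 and tw(G) ≤ 4. Conversely, {0, 1, 2, 4, 8} is a clique of size 5, and the vertices of any clique must share a bag in every tree decomposition; so some bag has ≥ 5 vertices and tw(G) ≥ 4. Combining the bounds, tw(G) = 4.

Treewidth 4.
One such decomposition:
Bags: B1 = {0, 1, 2, 4, 7}  B2 = {0, 1, 2, 4, 9}  B3 = {0, 1, 4, 5, 9}  B4 = {0, 1, 2, 6, 7}  B5 = {0, 1, 3, 4, 9}  B6 = {0, 1, 2, 4, 8}  B7 = {1, 2, 4, 8, 10}
Tree: B1–B2, B2–B3, B1–B4, B3–B5, B2–B6, B6–B7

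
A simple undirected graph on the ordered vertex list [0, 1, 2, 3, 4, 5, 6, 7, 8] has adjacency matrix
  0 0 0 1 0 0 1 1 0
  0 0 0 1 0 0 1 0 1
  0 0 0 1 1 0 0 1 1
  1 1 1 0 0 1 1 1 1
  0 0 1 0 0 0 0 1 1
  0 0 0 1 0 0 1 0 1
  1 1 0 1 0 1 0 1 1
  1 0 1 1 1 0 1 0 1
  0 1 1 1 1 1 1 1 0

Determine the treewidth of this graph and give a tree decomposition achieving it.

The largest bag has 4 vertices, giving width 3; this decomposition certifies tw(G) ≤ 3. On the other hand G contains the 4-clique {2, 3, 7, 8}. A clique must lie in a single bag of any decomposition, so no decomposition can have width below 3. Combining the bounds, tw(G) = 3.

Treewidth 3.
One such decomposition:
Bags: B1 = {1, 3, 6, 8}  B2 = {3, 6, 7, 8}  B3 = {2, 3, 7, 8}  B4 = {0, 3, 6, 7}  B5 = {3, 5, 6, 8}  B6 = {2, 4, 7, 8}
Tree: B1–B2, B2–B3, B2–B4, B2–B5, B3–B6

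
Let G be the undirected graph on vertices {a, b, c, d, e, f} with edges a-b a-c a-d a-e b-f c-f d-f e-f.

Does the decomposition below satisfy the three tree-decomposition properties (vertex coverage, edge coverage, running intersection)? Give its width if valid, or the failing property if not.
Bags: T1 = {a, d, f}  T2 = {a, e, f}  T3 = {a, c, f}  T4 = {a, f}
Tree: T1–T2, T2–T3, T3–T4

No — vertex b appears in no bag.

A tree decomposition must satisfy three properties: every vertex lies in some bag; for every edge, both endpoints lie together in some bag; and for every vertex, the bags containing it form a connected subtree. Here vertex b appears in no bag, so the decomposition is invalid.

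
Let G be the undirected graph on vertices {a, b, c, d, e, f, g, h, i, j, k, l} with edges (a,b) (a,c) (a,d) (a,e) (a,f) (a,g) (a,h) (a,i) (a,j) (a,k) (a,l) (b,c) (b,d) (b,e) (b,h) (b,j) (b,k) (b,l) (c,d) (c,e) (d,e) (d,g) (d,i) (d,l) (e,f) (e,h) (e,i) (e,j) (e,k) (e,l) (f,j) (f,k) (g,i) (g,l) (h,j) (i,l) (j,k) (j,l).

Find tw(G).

4

A width-4 tree decomposition is:
Bags: B1 = {a, d, e, i, l}  B2 = {a, b, d, e, l}  B3 = {a, b, c, d, e}  B4 = {a, b, e, j, l}  B5 = {a, b, e, h, j}  B6 = {a, d, g, i, l}  B7 = {a, b, e, j, k}  B8 = {a, e, f, j, k}
Tree: B1–B2, B2–B3, B2–B4, B4–B5, B1–B6, B5–B7, B7–B8
Each bag holds 5 vertices, so the decomposition has width 4, which upper-bounds the treewidth. For the lower bound, the 5 vertices {a, d, g, i, l} are pairwise adjacent, and any tree decomposition puts a clique entirely inside one bag — forcing width ≥ 4. The upper and lower bounds meet at 4, so that is the treewidth.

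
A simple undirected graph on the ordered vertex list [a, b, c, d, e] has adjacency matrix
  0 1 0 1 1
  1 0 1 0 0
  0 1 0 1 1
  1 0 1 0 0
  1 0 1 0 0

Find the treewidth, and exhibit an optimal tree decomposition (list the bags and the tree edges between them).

Every bag has size at most 3, so the width is 3 − 1 = 2 and tw(G) ≤ 2. Since b–c–d–a–b is a cycle in G, G is not acyclic. Forests are exactly the graphs of treewidth ≤ 1, so tw(G) ≥ 2. The upper and lower bounds meet at 2, so that is the treewidth.

Treewidth 2.
Bags: B1 = {a, b, c}  B2 = {a, c, d}  B3 = {a, c, e}
Tree: B1–B2, B2–B3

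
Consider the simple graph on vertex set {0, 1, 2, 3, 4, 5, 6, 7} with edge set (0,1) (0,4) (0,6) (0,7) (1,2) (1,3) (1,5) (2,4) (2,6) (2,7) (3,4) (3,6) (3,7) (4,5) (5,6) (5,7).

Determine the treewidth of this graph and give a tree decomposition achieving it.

Treewidth 4.
Bags: B1 = {0, 2, 3, 5, 6}  B2 = {0, 2, 3, 5, 7}  B3 = {0, 2, 3, 4, 5}  B4 = {0, 1, 2, 3, 5}
Tree: B1–B2, B2–B3, B3–B4

Every bag has size at most 5, so the width is 5 − 1 = 4 and tw(G) ≤ 4. For the lower bound: the 5 vertex sets {0,6}, {2,7}, {3,4}, {5}, {1} are disjoint, each induces a connected subgraph, and every pair is joined by at least one edge of G. Contracting each set to a single vertex therefore yields K_{5} as a minor, and since treewidth is minor-monotone, tw(G) ≥ tw(K_{5}) = 4. Combining the bounds, tw(G) = 4.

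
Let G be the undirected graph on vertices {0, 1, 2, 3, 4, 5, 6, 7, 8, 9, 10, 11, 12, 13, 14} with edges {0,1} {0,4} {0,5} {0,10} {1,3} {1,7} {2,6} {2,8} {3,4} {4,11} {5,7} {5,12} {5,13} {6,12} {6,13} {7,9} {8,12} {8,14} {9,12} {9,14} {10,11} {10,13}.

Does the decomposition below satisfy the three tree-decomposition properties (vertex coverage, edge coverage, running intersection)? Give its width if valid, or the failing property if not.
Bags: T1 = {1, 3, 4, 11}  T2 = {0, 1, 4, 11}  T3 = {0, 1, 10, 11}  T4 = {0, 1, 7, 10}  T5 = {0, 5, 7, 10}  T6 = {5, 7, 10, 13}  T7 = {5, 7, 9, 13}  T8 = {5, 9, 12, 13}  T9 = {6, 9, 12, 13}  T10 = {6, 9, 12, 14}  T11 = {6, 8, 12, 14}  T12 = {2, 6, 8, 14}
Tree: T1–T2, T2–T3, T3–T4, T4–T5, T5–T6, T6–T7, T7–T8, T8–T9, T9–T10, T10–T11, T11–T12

Yes; width 3.

Checking the three conditions: (i) the bags cover all of {0, 1, 2, 3, 4, 5, 6, 7, 8, 9, 10, 11, 12, 13, 14}; (ii) for each edge, some bag contains both endpoints; (iii) the bags containing any fixed vertex form a subtree. All hold, so the decomposition is valid with width 4 − 1 = 3.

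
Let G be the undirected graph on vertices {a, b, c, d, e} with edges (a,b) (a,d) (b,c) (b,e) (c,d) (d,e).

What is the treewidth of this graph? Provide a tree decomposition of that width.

Treewidth 2.
One such decomposition:
Bags: B1 = {b, c, d}  B2 = {b, d, e}  B3 = {a, b, d}
Tree: B1–B2, B2–B3

Every bag has size at most 3, so the width is 3 − 1 = 2 and tw(G) ≤ 2. Since d–c–b–e–d is a cycle in G, G is not acyclic. Forests are exactly the graphs of treewidth ≤ 1, so tw(G) ≥ 2. Hence tw(G) = 2 exactly.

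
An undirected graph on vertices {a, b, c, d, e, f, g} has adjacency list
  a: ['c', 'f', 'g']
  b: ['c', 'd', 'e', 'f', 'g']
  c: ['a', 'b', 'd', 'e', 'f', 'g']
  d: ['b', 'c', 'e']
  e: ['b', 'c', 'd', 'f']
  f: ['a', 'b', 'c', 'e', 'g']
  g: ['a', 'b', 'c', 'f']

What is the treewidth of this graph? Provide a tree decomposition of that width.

Each bag holds 4 vertices, so the decomposition has width 3, which upper-bounds the treewidth. Conversely, {b, c, d, e} is a clique of size 4, and the vertices of any clique must share a bag in every tree decomposition; so some bag has ≥ 4 vertices and tw(G) ≥ 3. The upper and lower bounds meet at 3, so that is the treewidth.

Treewidth 3.
One such decomposition:
Bags: B1 = {b, c, d, e}  B2 = {b, c, e, f}  B3 = {b, c, f, g}  B4 = {a, c, f, g}
Tree: B1–B2, B2–B3, B3–B4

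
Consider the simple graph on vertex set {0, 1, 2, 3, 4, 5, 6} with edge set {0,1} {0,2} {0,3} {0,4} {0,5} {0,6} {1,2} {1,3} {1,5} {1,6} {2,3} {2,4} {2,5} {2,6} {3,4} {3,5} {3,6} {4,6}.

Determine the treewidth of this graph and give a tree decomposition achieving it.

Each bag holds 5 vertices, so the decomposition has width 4, which upper-bounds the treewidth. For the lower bound, the 5 vertices {0, 1, 2, 3, 5} are pairwise adjacent, and any tree decomposition puts a clique entirely inside one bag — forcing width ≥ 4. Hence tw(G) = 4 exactly.

Treewidth 4.
One such decomposition:
Bags: B1 = {0, 1, 2, 3, 6}  B2 = {0, 2, 3, 4, 6}  B3 = {0, 1, 2, 3, 5}
Tree: B1–B2, B1–B3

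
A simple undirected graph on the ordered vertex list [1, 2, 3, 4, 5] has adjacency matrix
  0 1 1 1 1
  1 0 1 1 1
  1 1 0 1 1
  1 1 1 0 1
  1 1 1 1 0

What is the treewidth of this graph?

A width-4 tree decomposition is:
Bags: B1 = {1, 2, 3, 4, 5}
Tree: (single bag)
A single bag containing all 5 vertices is trivially a valid decomposition of width 4. Conversely, {1, 2, 3, 4, 5} is a clique of size 5, and the vertices of any clique must share a bag in every tree decomposition; so some bag has ≥ 5 vertices and tw(G) ≥ 4. The upper and lower bounds meet at 4, so that is the treewidth.

4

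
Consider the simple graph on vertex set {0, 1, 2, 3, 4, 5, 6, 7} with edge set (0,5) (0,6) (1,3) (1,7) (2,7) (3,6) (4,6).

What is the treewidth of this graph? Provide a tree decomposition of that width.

Each bag holds 2 vertices, so the decomposition has width 1, which upper-bounds the treewidth. G has an edge, so its treewidth is at least 1. Hence tw(G) = 1 exactly.

Treewidth 1.
Bags: B1 = {0, 5}  B2 = {0, 6}  B3 = {3, 6}  B4 = {1, 3}  B5 = {1, 7}  B6 = {2, 7}  B7 = {4, 6}
Tree: B1–B2, B2–B3, B3–B4, B4–B5, B5–B6, B2–B7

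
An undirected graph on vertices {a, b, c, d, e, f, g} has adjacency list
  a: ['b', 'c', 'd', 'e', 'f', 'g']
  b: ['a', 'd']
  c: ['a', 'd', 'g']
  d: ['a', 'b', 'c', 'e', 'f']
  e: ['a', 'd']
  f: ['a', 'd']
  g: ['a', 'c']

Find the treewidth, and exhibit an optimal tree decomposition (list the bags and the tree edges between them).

Treewidth 2.
Bags: B1 = {a, d, f}  B2 = {a, d, e}  B3 = {a, c, d}  B4 = {a, c, g}  B5 = {a, b, d}
Tree: B1–B2, B2–B3, B3–B4, B2–B5

The largest bag has 3 vertices, giving width 2; this decomposition certifies tw(G) ≤ 2. For the lower bound, the 3 vertices {a, d, e} are pairwise adjacent, and any tree decomposition puts a clique entirely inside one bag — forcing width ≥ 2. Combining the bounds, tw(G) = 2.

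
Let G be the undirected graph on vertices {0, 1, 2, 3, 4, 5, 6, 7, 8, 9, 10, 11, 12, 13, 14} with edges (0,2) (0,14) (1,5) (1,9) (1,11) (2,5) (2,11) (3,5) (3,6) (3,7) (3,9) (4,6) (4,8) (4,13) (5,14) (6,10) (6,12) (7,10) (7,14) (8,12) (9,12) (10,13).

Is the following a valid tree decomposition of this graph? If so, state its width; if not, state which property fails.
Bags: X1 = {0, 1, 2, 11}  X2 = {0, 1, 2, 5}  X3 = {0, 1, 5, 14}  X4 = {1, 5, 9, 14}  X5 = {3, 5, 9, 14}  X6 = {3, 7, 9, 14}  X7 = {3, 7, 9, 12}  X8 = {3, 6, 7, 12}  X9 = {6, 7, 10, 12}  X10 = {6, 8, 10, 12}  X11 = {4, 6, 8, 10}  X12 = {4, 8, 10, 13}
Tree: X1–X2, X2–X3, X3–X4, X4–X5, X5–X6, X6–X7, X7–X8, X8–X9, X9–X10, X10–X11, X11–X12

Every vertex of G appears in some bag (union = {0, 1, 2, 3, 4, 5, 6, 7, 8, 9, 10, 11, 12, 13, 14}); every edge is covered by a bag; and for each vertex v the set of bags containing v is connected in the bag tree. The decomposition is therefore valid. The largest bag has 4 vertices, so the width is 3.

Yes; width 3.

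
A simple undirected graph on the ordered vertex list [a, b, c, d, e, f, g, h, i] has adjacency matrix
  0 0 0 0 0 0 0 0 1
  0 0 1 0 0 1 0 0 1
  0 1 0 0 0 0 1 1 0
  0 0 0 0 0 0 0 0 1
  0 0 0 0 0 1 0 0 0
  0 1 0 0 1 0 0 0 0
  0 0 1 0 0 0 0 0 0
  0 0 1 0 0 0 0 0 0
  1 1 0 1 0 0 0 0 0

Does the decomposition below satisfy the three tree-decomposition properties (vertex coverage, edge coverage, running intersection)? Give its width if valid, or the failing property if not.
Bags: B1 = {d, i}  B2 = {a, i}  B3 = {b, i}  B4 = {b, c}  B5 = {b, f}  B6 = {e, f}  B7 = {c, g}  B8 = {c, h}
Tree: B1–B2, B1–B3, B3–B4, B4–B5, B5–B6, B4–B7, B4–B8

Vertex coverage: the bags together contain {a, b, c, d, e, f, g, h, i}, the full vertex set. Edge coverage: each edge of G has both endpoints in at least one bag. Running intersection: for every vertex, the bags containing it form a connected subtree. All three properties hold, so this is a valid tree decomposition of width max|bag| − 1 = 1, and hence tw(G) ≤ 1.

Yes; width 1.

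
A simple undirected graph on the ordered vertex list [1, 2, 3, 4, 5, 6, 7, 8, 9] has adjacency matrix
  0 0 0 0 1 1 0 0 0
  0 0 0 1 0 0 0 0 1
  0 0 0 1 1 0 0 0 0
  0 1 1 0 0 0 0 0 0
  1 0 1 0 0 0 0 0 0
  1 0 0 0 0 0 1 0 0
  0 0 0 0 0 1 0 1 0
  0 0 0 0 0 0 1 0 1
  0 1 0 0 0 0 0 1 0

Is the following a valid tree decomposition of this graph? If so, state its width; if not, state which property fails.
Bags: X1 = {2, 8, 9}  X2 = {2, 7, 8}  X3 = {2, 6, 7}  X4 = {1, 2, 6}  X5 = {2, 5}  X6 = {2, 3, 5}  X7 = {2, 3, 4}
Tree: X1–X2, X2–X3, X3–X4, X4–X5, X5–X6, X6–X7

A tree decomposition must satisfy three properties: every vertex lies in some bag; for every edge, both endpoints lie together in some bag; and for every vertex, the bags containing it form a connected subtree. Here edge (1,5) lies in no bag, so the decomposition is invalid.

No — edge (1,5) lies in no bag.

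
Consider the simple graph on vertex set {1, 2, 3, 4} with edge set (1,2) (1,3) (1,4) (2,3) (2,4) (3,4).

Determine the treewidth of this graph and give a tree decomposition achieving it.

Treewidth 3.
Bags: B1 = {1, 2, 3, 4}
Tree: (single bag)

A single bag containing all 4 vertices is trivially a valid decomposition of width 3. Conversely, {1, 2, 3, 4} is a clique of size 4, and the vertices of any clique must share a bag in every tree decomposition; so some bag has ≥ 4 vertices and tw(G) ≥ 3. Combining the bounds, tw(G) = 3.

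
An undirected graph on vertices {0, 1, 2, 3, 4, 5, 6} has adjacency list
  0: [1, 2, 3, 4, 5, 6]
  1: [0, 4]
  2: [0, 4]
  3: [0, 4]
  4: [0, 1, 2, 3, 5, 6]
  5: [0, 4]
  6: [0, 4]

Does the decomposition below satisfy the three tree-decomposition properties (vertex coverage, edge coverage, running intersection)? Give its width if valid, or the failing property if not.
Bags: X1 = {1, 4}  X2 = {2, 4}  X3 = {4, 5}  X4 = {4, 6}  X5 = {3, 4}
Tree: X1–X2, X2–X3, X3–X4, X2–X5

No — vertex 0 appears in no bag.

A tree decomposition must satisfy three properties: every vertex lies in some bag; for every edge, both endpoints lie together in some bag; and for every vertex, the bags containing it form a connected subtree. Here vertex 0 appears in no bag, so the decomposition is invalid.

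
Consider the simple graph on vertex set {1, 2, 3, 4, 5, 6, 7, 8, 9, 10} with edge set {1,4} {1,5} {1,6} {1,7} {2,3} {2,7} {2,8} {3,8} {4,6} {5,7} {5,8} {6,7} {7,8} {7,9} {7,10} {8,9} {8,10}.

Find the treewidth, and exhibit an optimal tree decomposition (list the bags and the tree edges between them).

Each bag holds 3 vertices, so the decomposition has width 2, which upper-bounds the treewidth. For the lower bound, the 3 vertices {2, 3, 8} are pairwise adjacent, and any tree decomposition puts a clique entirely inside one bag — forcing width ≥ 2. The upper and lower bounds meet at 2, so that is the treewidth.

Treewidth 2.
One optimal decomposition is:
Bags: B1 = {1, 5, 7}  B2 = {1, 6, 7}  B3 = {5, 7, 8}  B4 = {2, 7, 8}  B5 = {2, 3, 8}  B6 = {7, 8, 10}  B7 = {7, 8, 9}  B8 = {1, 4, 6}
Tree: B1–B2, B1–B3, B3–B4, B4–B5, B3–B6, B3–B7, B2–B8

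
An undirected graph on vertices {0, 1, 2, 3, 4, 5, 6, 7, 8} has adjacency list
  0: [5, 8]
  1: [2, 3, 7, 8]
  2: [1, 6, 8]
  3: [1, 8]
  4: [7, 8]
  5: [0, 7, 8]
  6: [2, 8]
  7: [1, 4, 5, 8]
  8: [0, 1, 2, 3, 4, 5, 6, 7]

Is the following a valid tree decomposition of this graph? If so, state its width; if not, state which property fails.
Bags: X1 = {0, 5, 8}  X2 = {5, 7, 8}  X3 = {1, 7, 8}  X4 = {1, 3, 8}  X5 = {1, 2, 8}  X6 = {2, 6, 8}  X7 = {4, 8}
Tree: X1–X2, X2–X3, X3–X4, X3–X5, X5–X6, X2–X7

No — edge (7,4) lies in no bag.

A tree decomposition must satisfy three properties: every vertex lies in some bag; for every edge, both endpoints lie together in some bag; and for every vertex, the bags containing it form a connected subtree. Here edge (7,4) lies in no bag, so the decomposition is invalid.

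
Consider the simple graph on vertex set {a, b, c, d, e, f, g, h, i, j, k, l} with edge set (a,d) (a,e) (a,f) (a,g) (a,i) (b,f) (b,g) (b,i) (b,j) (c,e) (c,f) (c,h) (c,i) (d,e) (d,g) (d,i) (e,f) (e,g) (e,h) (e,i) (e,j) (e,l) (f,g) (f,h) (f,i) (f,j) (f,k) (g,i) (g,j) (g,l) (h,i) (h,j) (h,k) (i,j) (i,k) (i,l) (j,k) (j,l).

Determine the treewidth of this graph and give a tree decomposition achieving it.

Each bag holds 5 vertices, so the decomposition has width 4, which upper-bounds the treewidth. Conversely, {a, d, e, g, i} is a clique of size 5, and the vertices of any clique must share a bag in every tree decomposition; so some bag has ≥ 5 vertices and tw(G) ≥ 4. Hence tw(G) = 4 exactly.

Treewidth 4.
Bags: B1 = {b, f, g, i, j}  B2 = {e, f, g, i, j}  B3 = {e, f, h, i, j}  B4 = {c, e, f, h, i}  B5 = {a, e, f, g, i}  B6 = {e, g, i, j, l}  B7 = {f, h, i, j, k}  B8 = {a, d, e, g, i}
Tree: B1–B2, B2–B3, B3–B4, B2–B5, B2–B6, B3–B7, B5–B8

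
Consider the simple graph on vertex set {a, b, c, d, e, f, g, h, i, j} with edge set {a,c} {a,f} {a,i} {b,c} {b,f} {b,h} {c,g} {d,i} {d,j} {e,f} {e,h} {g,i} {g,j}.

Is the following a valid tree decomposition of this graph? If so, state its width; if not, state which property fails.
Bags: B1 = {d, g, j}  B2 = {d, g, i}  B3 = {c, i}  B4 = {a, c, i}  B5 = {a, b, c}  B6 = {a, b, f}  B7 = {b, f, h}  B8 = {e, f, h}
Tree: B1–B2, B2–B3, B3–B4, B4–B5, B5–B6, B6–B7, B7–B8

A tree decomposition must satisfy three properties: every vertex lies in some bag; for every edge, both endpoints lie together in some bag; and for every vertex, the bags containing it form a connected subtree. Here edge (g,c) lies in no bag, so the decomposition is invalid.

No — edge (g,c) lies in no bag.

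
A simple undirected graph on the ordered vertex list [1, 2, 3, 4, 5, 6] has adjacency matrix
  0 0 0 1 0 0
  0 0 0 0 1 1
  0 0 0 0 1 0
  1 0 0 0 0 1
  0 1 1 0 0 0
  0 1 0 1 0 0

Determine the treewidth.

A width-1 tree decomposition is:
Bags: B1 = {1, 4}  B2 = {4, 6}  B3 = {2, 6}  B4 = {2, 5}  B5 = {3, 5}
Tree: B1–B2, B2–B3, B3–B4, B4–B5
Each bag holds 2 vertices, so the decomposition has width 1, which upper-bounds the treewidth. Any graph with an edge has treewidth ≥ 1, and G has the edge 1–4. Therefore the treewidth is 1.

1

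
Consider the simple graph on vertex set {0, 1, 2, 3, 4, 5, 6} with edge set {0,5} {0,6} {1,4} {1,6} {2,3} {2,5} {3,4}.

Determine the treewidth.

A width-2 tree decomposition is:
Bags: B1 = {2, 3, 4}  B2 = {2, 4, 5}  B3 = {0, 4, 5}  B4 = {0, 4, 6}  B5 = {1, 4, 6}
Tree: B1–B2, B2–B3, B3–B4, B4–B5
Each bag holds 3 vertices, so the decomposition has width 2, which upper-bounds the treewidth. For the lower bound, G contains the cycle 4–3–2–5–0–6–1–4, so G is not a forest; only forests have treewidth ≤ 1, hence tw(G) ≥ 2. The upper and lower bounds meet at 2, so that is the treewidth.

2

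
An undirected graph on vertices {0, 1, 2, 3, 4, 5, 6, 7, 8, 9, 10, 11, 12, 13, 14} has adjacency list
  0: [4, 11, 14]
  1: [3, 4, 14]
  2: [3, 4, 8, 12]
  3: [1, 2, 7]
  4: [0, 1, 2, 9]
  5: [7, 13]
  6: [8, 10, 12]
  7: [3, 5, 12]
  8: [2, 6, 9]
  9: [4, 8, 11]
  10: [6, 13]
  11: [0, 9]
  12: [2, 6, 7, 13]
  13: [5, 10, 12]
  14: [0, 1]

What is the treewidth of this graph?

3

A width-3 tree decomposition is:
Bags: B1 = {5, 7, 10, 13}  B2 = {7, 10, 12, 13}  B3 = {6, 7, 10, 12}  B4 = {3, 6, 7, 12}  B5 = {2, 3, 6, 12}  B6 = {2, 3, 6, 8}  B7 = {1, 2, 3, 8}  B8 = {1, 2, 4, 8}  B9 = {1, 4, 8, 9}  B10 = {1, 4, 9, 14}  B11 = {0, 4, 9, 14}  B12 = {0, 9, 11, 14}
Tree: B1–B2, B2–B3, B3–B4, B4–B5, B5–B6, B6–B7, B7–B8, B8–B9, B9–B10, B10–B11, B11–B12
Each bag holds 4 vertices, so the decomposition has width 3, which upper-bounds the treewidth. For the lower bound: the 4 vertex sets {5,10,13}, {7}, {12}, {2,3,6,8} are disjoint, each induces a connected subgraph, and every pair is joined by at least one edge of G. Contracting each set to a single vertex therefore yields K_{4} as a minor, and since treewidth is minor-monotone, tw(G) ≥ tw(K_{4}) = 3. Hence tw(G) = 3 exactly.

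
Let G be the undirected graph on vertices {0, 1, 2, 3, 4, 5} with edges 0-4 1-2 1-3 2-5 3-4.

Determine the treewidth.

A width-1 tree decomposition is:
Bags: B1 = {0, 4}  B2 = {3, 4}  B3 = {1, 3}  B4 = {1, 2}  B5 = {2, 5}
Tree: B1–B2, B2–B3, B3–B4, B4–B5
Each bag holds 2 vertices, so the decomposition has width 1, which upper-bounds the treewidth. Any graph with an edge has treewidth ≥ 1, and G has the edge 0–4. Hence tw(G) = 1 exactly.

1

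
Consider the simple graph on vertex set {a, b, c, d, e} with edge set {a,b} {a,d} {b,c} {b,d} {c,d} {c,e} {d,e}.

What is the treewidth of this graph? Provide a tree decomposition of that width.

The largest bag has 3 vertices, giving width 2; this decomposition certifies tw(G) ≤ 2. On the other hand G contains the 3-clique {c, d, e}. A clique must lie in a single bag of any decomposition, so no decomposition can have width below 2. Therefore the treewidth is 2.

Treewidth 2.
One such decomposition:
Bags: B1 = {c, d, e}  B2 = {b, c, d}  B3 = {a, b, d}
Tree: B1–B2, B2–B3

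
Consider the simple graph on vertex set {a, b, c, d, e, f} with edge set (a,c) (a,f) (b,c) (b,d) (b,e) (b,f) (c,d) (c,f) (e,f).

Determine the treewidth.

2

A width-2 tree decomposition is:
Bags: B1 = {b, c, f}  B2 = {b, e, f}  B3 = {a, c, f}  B4 = {b, c, d}
Tree: B1–B2, B1–B3, B1–B4
Each bag holds 3 vertices, so the decomposition has width 2, which upper-bounds the treewidth. On the other hand G contains the 3-clique {b, e, f}. A clique must lie in a single bag of any decomposition, so no decomposition can have width below 2. Therefore the treewidth is 2.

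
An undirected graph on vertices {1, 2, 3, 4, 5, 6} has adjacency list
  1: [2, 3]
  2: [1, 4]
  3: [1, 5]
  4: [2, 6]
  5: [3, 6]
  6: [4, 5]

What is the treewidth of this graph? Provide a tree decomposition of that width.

Each bag holds 3 vertices, so the decomposition has width 2, which upper-bounds the treewidth. The edges 6–4–2–1–3–5–6 form a cycle, so G is not a tree and its treewidth is at least 2. The upper and lower bounds meet at 2, so that is the treewidth.

Treewidth 2.
Bags: B1 = {2, 4, 6}  B2 = {1, 2, 6}  B3 = {1, 3, 6}  B4 = {3, 5, 6}
Tree: B1–B2, B2–B3, B3–B4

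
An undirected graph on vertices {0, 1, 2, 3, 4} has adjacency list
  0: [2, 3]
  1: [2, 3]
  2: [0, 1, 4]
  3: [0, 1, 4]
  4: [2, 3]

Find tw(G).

2

A width-2 tree decomposition is:
Bags: B1 = {2, 3, 4}  B2 = {1, 2, 3}  B3 = {0, 2, 3}
Tree: B1–B2, B2–B3
Each bag holds 3 vertices, so the decomposition has width 2, which upper-bounds the treewidth. Since 3–4–2–1–3 is a cycle in G, G is not acyclic. Forests are exactly the graphs of treewidth ≤ 1, so tw(G) ≥ 2. Hence tw(G) = 2 exactly.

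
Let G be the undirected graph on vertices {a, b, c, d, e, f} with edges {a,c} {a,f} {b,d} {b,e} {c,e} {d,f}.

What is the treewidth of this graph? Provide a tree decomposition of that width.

Every bag has size at most 3, so the width is 3 − 1 = 2 and tw(G) ≤ 2. For the lower bound, G contains the cycle a–f–d–b–e–c–a, so G is not a forest; only forests have treewidth ≤ 1, hence tw(G) ≥ 2. The upper and lower bounds meet at 2, so that is the treewidth.

Treewidth 2.
One optimal decomposition is:
Bags: B1 = {a, d, f}  B2 = {a, b, d}  B3 = {a, b, e}  B4 = {a, c, e}
Tree: B1–B2, B2–B3, B3–B4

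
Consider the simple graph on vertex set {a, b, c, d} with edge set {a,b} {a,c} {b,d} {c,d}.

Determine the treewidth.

2

A width-2 tree decomposition is:
Bags: B1 = {a, b, d}  B2 = {a, c, d}
Tree: B1–B2
Each bag holds 3 vertices, so the decomposition has width 2, which upper-bounds the treewidth. Since a–b–d–c–a is a cycle in G, G is not acyclic. Forests are exactly the graphs of treewidth ≤ 1, so tw(G) ≥ 2. The upper and lower bounds meet at 2, so that is the treewidth.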